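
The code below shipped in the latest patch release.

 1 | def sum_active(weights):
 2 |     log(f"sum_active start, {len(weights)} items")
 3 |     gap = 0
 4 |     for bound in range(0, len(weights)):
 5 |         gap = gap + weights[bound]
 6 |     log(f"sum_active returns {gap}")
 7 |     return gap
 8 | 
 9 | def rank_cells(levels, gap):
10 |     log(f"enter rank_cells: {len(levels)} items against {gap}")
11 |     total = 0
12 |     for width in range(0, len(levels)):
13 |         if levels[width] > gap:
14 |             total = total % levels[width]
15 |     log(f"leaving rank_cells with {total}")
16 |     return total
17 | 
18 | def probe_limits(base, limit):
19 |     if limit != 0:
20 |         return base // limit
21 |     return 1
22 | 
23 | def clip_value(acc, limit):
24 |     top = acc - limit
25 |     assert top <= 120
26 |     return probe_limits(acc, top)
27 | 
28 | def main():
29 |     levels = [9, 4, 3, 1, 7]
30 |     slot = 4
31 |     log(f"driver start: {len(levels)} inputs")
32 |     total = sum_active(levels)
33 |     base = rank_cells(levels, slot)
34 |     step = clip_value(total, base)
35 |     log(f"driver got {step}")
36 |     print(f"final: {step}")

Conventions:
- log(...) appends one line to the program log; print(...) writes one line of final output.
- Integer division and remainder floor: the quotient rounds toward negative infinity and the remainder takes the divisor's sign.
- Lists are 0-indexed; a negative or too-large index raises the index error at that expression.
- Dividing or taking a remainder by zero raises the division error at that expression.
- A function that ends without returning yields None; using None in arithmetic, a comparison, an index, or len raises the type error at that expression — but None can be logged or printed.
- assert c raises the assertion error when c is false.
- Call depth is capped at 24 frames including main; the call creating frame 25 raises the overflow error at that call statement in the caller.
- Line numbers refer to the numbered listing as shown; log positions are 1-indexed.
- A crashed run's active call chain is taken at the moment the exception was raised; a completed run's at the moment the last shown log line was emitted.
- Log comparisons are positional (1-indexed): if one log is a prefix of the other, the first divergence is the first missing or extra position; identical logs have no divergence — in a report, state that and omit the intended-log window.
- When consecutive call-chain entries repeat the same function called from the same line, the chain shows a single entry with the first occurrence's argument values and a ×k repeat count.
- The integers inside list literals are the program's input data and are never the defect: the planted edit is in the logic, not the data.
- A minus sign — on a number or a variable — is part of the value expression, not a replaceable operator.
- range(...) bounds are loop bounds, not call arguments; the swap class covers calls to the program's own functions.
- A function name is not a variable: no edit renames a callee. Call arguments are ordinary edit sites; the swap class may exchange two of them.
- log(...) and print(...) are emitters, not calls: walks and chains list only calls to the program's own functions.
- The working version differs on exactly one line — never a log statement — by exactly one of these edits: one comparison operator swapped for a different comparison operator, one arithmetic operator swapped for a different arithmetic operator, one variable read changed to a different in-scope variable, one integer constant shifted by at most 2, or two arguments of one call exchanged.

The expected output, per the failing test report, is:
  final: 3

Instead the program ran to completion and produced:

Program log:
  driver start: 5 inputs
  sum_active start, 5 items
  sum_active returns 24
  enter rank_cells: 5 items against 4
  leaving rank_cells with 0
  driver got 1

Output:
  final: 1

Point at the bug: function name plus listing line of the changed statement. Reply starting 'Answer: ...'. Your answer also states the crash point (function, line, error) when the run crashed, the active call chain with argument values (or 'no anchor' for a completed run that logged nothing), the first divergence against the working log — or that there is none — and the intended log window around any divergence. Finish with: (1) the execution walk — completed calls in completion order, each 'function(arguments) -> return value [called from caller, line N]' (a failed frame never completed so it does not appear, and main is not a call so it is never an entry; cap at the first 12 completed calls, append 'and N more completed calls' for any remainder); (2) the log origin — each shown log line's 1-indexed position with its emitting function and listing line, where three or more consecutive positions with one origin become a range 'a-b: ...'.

Answer: the defect is in rank_cells at line 14.
Key fact: The log first diverges at position 5: the faulty run prints 'leaving rank_cells with 0' where the working version prints 'leaving rank_cells with 16'.
Call chain: main.
First divergence: position 5 — shown 'leaving rank_cells with 0', intended 'leaving rank_cells with 16'.
Intended log window:
  3: sum_active returns 24
  4: enter rank_cells: 5 items against 4
  5: leaving rank_cells with 16
  6: driver got 3
Execution walk:
  sum_active([9, 4, 3, 1, 7]) -> 24  [called from main, line 32]
  rank_cells([9, 4, 3, 1, 7], 4) -> 0  [called from main, line 33]
  probe_limits(24, 24) -> 1  [called from clip_value, line 26]
  clip_value(24, 0) -> 1  [called from main, line 34]
Origin of each log line:
  1: logged in main at line 31
  2: logged in sum_active at line 2
  3: logged in sum_active at line 6
  4: logged in rank_cells at line 10
  5: logged in rank_cells at line 15
  6: logged in main at line 35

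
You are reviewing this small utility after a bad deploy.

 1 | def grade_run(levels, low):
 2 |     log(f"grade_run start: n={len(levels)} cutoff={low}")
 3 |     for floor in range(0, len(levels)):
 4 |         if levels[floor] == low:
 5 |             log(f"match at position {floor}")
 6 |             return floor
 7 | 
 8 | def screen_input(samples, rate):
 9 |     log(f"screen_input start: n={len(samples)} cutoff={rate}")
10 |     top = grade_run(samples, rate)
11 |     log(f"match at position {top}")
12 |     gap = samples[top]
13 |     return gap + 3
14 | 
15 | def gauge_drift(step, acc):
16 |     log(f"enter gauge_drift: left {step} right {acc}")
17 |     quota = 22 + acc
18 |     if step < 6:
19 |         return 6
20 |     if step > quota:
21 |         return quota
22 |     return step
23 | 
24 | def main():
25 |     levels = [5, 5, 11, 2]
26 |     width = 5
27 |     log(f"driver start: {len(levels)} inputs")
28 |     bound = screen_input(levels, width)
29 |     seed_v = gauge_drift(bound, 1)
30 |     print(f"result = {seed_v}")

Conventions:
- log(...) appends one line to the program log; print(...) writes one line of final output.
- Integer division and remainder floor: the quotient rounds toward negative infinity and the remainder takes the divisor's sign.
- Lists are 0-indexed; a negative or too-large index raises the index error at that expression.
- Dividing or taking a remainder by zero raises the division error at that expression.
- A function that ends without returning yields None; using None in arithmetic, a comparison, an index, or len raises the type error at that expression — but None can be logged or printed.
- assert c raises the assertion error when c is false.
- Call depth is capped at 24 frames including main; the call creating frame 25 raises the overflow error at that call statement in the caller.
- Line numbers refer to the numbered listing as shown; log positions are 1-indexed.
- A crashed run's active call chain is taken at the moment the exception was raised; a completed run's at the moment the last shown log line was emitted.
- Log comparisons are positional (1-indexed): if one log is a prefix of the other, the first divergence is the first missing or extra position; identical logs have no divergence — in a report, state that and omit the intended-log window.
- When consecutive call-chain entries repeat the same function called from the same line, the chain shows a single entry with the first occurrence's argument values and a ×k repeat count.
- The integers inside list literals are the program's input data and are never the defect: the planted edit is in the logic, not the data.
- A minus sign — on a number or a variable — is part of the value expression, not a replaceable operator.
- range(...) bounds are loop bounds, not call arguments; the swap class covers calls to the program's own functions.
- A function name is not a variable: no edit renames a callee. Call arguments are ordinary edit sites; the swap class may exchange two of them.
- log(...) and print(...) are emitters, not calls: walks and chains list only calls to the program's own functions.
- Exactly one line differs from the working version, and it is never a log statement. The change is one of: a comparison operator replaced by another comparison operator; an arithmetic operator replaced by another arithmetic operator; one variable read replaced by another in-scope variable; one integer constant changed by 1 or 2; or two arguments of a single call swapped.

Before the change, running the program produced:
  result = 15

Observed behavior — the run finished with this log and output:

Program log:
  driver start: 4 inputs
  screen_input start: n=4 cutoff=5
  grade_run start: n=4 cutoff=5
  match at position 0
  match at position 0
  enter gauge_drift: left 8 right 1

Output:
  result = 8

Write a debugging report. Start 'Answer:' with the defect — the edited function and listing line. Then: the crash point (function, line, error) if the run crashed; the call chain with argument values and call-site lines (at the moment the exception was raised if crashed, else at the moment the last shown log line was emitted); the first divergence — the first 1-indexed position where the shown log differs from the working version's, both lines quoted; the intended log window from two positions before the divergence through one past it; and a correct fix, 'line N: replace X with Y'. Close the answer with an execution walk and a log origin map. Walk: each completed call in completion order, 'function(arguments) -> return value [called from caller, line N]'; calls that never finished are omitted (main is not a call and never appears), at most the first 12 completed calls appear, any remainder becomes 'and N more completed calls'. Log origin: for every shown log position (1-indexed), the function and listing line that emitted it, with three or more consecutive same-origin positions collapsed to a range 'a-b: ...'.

Answer: the defect is in screen_input at line 13.
Core observation: Everything matches until log position 6, which reads 'enter gauge_drift: left 8 right 1' in place of 'enter gauge_drift: left 15 right 1'.
Call chain: main -> gauge_drift(8, 1) (called at line 29).
First divergence: at position 6 the run shows 'enter gauge_drift: left 8 right 1' where the working version logs 'enter gauge_drift: left 15 right 1'.
Intended log window:
  4: match at position 0
  5: match at position 0
  6: enter gauge_drift: left 15 right 1
Execution walk:
  grade_run([5, 5, 11, 2], 5) -> 0  [called from screen_input, line 10]
  screen_input([5, 5, 11, 2], 5) -> 8  [called from main, line 28]
  gauge_drift(8, 1) -> 8  [called from main, line 29]
Log origins:
  1 — main, line 27
  2 — screen_input, line 9
  3 — grade_run, line 2
  4 — grade_run, line 5
  5 — screen_input, line 11
  6 — gauge_drift, line 16
A correct fix: line 13: replace `+` with `*`.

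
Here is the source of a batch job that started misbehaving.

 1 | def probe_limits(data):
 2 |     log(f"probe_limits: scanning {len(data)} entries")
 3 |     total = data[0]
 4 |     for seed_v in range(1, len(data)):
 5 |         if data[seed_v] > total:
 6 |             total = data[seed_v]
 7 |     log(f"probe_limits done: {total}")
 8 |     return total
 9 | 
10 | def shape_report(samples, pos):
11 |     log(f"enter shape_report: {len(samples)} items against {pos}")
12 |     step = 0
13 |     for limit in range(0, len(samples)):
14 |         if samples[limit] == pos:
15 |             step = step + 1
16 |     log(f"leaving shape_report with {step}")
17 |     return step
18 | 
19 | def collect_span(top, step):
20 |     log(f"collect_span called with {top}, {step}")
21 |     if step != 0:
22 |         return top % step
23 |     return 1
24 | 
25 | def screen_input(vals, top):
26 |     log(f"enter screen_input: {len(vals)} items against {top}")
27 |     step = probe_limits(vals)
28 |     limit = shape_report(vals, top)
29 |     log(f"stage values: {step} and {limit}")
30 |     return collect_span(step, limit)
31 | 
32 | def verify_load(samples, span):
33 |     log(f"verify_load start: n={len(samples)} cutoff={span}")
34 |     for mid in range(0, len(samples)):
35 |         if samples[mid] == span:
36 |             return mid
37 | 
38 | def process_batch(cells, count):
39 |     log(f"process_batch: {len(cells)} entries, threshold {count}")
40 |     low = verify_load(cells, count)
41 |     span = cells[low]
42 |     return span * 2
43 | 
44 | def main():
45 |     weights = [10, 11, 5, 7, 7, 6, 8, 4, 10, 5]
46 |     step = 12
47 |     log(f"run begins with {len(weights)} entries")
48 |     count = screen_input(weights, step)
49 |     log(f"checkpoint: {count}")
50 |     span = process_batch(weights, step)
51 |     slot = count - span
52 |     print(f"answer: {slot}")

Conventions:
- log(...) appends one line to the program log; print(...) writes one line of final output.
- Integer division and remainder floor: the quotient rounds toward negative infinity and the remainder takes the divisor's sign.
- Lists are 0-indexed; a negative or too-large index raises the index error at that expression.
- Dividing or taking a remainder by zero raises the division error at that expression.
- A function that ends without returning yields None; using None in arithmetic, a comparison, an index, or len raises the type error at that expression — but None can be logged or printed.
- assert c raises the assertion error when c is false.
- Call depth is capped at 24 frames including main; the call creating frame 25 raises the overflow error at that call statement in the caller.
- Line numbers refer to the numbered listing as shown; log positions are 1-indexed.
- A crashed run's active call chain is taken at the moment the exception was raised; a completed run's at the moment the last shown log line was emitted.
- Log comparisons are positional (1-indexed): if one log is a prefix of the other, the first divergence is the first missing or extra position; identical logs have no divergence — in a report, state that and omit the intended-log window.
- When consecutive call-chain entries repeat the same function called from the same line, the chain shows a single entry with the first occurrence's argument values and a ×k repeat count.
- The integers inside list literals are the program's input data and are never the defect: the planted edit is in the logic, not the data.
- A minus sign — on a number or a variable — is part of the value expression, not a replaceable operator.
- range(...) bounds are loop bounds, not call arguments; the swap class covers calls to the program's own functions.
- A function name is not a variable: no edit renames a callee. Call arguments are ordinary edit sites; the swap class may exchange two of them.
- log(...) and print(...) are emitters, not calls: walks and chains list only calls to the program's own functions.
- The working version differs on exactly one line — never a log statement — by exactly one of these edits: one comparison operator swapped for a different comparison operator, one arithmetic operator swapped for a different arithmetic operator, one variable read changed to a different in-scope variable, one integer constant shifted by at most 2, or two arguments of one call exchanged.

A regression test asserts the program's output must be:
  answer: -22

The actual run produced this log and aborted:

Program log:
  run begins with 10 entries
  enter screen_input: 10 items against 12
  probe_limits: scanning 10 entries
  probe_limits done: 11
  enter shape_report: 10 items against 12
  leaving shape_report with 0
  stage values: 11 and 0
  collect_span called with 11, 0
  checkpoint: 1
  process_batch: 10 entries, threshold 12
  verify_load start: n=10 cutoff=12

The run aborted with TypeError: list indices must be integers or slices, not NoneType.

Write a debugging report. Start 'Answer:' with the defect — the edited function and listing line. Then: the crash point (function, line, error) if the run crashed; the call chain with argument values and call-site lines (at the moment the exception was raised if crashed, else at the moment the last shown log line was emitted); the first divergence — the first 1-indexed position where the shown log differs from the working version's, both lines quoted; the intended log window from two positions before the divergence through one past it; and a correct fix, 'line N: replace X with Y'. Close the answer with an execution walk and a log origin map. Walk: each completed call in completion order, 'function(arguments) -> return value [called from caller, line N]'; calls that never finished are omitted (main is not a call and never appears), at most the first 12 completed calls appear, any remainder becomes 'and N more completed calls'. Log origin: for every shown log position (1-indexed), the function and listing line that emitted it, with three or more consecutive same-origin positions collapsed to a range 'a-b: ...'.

Answer: the defect is in main at line 46.
The tell: At log position 2 the runs split — shown 'enter screen_input: 10 items against 12', but the working version logs 'enter screen_input: 10 items against 11'.
Crash: process_batch, line 41, TypeError.
Call chain: main -> process_batch([10, 11, 5, 7, 7, 6, 8, 4, 10, 5], 12) (called at line 50).
First divergence: position 2 — the shown line 'enter screen_input: 10 items against 12' should read 'enter screen_input: 10 items against 11'.
Intended log window:
  1: run begins with 10 entries
  2: enter screen_input: 10 items against 11
  3: probe_limits: scanning 10 entries
Execution walk:
  probe_limits([10, 11, 5, 7, 7, 6, 8, 4, 10, 5]) -> 11  [called from screen_input, line 27]
  shape_report([10, 11, 5, 7, 7, 6, 8, 4, 10, 5], 12) -> 0  [called from screen_input, line 28]
  collect_span(11, 0) -> 1  [called from screen_input, line 30]
  screen_input([10, 11, 5, 7, 7, 6, 8, 4, 10, 5], 12) -> 1  [called from main, line 48]
  verify_load([10, 11, 5, 7, 7, 6, 8, 4, 10, 5], 12) -> None  [called from process_batch, line 40]
Log origin:
  1: emitted by main (line 47)
  2: emitted by screen_input (line 26)
  3: emitted by probe_limits (line 2)
  4: emitted by probe_limits (line 7)
  5: emitted by shape_report (line 11)
  6: emitted by shape_report (line 16)
  7: emitted by screen_input (line 29)
  8: emitted by collect_span (line 20)
  9: emitted by main (line 49)
  10: emitted by process_batch (line 39)
  11: emitted by verify_load (line 33)
A correct fix: line 46: replace `12` with `11`.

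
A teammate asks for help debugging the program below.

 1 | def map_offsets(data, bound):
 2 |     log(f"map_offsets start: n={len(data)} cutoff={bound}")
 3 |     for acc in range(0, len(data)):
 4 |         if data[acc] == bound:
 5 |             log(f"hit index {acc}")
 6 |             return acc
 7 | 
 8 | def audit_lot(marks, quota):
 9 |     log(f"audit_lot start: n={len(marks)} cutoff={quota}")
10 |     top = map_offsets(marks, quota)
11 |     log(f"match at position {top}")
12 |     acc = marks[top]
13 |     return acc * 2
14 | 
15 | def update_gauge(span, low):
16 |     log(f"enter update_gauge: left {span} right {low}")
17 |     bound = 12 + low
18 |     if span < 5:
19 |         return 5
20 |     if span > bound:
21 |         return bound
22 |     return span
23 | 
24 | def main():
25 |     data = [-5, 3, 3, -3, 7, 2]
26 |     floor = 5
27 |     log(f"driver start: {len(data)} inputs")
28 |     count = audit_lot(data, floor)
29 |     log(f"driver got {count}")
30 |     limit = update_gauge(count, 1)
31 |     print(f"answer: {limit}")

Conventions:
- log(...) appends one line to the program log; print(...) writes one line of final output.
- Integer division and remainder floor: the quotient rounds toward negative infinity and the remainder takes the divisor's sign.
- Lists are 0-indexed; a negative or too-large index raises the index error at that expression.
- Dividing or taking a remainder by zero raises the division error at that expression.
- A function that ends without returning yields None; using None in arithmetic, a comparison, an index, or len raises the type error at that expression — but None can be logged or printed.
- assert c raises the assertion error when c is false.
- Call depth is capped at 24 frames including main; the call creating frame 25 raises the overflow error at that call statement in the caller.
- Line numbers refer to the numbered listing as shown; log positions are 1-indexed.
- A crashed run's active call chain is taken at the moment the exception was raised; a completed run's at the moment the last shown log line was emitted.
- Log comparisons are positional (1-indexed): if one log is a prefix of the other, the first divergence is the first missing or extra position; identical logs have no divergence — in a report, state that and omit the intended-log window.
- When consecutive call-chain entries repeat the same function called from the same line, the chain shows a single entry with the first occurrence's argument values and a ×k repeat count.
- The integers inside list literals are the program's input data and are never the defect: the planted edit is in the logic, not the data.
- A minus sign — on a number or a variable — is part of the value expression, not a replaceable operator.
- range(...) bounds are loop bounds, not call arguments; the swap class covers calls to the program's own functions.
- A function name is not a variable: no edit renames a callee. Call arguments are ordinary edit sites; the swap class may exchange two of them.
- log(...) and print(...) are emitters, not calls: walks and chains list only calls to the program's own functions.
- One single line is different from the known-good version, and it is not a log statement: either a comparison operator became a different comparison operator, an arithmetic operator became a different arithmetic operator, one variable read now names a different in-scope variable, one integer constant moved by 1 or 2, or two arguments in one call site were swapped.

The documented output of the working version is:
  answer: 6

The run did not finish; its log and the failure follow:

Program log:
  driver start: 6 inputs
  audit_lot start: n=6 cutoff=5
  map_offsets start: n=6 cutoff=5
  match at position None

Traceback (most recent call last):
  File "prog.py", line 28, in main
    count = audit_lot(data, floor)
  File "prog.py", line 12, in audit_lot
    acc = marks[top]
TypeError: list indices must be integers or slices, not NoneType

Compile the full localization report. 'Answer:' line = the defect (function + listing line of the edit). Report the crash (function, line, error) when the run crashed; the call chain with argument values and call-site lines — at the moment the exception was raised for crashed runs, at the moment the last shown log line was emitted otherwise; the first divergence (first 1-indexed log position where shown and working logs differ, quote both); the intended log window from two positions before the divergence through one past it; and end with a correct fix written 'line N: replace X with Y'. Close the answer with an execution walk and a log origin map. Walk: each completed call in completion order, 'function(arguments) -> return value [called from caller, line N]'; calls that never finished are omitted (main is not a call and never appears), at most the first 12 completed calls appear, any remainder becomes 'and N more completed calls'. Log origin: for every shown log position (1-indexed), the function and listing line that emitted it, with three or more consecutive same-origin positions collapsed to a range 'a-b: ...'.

Answer: the defect is in main at line 26.
The tell: Log line 2 is where behavior first shows: 'audit_lot start: n=6 cutoff=5' appears instead of 'audit_lot start: n=6 cutoff=3'.
Crash: audit_lot, line 12, TypeError.
Call chain: main -> audit_lot([-5, 3, 3, -3, 7, 2], 5) (called at line 28).
First divergence: position 2 — the shown line 'audit_lot start: n=6 cutoff=5' should read 'audit_lot start: n=6 cutoff=3'.
Intended log window:
  1: driver start: 6 inputs
  2: audit_lot start: n=6 cutoff=3
  3: map_offsets start: n=6 cutoff=3
Execution walk:
  map_offsets([-5, 3, 3, -3, 7, 2], 5) -> None  [called from audit_lot, line 10]
Log origin:
  1: from main, line 27
  2: from audit_lot, line 9
  3: from map_offsets, line 2
  4: from audit_lot, line 11
A correct fix: line 26: replace `5` with `3`.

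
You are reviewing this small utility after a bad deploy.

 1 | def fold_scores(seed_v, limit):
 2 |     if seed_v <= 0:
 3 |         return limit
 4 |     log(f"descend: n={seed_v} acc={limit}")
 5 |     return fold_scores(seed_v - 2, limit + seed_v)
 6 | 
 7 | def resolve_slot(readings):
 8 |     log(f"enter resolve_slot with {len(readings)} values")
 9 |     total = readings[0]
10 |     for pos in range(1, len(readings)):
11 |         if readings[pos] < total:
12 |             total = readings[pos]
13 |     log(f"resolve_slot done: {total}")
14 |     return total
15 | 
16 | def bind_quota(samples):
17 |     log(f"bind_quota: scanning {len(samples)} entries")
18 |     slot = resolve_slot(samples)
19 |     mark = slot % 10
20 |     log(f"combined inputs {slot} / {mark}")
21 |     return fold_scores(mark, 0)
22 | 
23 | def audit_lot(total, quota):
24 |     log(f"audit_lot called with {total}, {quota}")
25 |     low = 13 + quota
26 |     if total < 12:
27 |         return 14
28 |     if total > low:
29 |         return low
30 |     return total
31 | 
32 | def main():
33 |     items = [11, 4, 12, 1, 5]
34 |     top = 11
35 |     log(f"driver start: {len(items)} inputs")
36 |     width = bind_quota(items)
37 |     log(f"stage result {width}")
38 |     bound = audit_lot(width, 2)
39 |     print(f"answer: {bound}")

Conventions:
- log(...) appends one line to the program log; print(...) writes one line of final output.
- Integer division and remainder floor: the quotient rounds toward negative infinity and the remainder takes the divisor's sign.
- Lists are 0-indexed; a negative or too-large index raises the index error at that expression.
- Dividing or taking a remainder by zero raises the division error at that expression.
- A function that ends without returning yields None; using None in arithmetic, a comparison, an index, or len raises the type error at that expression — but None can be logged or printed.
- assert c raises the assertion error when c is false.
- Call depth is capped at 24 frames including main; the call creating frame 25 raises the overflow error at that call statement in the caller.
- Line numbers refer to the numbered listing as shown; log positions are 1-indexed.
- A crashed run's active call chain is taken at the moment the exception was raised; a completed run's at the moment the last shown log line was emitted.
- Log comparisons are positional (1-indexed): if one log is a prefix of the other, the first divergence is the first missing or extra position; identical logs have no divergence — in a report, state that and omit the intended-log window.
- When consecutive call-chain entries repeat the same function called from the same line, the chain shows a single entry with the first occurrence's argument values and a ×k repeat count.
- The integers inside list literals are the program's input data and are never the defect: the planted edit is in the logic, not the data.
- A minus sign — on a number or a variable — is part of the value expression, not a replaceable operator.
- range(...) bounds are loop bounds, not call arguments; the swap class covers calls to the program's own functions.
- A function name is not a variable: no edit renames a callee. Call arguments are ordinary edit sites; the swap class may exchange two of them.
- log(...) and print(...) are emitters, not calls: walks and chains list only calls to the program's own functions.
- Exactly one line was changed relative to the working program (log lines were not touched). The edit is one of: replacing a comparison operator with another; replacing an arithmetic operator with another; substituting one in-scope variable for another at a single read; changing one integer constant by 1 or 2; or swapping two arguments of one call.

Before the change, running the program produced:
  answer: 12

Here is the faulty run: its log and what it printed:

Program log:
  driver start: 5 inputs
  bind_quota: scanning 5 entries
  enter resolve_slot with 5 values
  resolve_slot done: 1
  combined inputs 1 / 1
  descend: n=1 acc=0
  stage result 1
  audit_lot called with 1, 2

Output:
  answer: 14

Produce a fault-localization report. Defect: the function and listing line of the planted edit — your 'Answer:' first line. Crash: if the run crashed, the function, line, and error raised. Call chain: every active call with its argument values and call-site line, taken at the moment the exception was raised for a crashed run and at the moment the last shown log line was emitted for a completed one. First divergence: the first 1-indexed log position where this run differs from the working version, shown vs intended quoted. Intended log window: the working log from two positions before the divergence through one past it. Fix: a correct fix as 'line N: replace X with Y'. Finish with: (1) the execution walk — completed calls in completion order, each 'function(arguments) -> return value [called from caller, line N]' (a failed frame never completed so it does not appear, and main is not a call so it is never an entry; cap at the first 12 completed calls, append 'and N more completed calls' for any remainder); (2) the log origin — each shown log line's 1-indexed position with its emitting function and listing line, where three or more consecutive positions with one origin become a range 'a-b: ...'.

Answer: the defect is in audit_lot at line 27.
Key fact: Log streams are identical — the defect surfaces only in the printed output.
Call chain: main -> audit_lot(1, 2) (called at line 38).
First divergence: none (the log streams are identical).
Execution walk:
  resolve_slot([11, 4, 12, 1, 5]) -> 1  [called from bind_quota, line 18]
  fold_scores(-1, 1) -> 1  [called from fold_scores, line 5]
  fold_scores(1, 0) -> 1  [called from bind_quota, line 21]
  bind_quota([11, 4, 12, 1, 5]) -> 1  [called from main, line 36]
  audit_lot(1, 2) -> 14  [called from main, line 38]
Log origins:
  1: from main, line 35
  2: from bind_quota, line 17
  3: from resolve_slot, line 8
  4: from resolve_slot, line 13
  5: from bind_quota, line 20
  6: from fold_scores, line 4
  7: from main, line 37
  8: from audit_lot, line 24
A correct fix: line 27: replace `14` with `12`.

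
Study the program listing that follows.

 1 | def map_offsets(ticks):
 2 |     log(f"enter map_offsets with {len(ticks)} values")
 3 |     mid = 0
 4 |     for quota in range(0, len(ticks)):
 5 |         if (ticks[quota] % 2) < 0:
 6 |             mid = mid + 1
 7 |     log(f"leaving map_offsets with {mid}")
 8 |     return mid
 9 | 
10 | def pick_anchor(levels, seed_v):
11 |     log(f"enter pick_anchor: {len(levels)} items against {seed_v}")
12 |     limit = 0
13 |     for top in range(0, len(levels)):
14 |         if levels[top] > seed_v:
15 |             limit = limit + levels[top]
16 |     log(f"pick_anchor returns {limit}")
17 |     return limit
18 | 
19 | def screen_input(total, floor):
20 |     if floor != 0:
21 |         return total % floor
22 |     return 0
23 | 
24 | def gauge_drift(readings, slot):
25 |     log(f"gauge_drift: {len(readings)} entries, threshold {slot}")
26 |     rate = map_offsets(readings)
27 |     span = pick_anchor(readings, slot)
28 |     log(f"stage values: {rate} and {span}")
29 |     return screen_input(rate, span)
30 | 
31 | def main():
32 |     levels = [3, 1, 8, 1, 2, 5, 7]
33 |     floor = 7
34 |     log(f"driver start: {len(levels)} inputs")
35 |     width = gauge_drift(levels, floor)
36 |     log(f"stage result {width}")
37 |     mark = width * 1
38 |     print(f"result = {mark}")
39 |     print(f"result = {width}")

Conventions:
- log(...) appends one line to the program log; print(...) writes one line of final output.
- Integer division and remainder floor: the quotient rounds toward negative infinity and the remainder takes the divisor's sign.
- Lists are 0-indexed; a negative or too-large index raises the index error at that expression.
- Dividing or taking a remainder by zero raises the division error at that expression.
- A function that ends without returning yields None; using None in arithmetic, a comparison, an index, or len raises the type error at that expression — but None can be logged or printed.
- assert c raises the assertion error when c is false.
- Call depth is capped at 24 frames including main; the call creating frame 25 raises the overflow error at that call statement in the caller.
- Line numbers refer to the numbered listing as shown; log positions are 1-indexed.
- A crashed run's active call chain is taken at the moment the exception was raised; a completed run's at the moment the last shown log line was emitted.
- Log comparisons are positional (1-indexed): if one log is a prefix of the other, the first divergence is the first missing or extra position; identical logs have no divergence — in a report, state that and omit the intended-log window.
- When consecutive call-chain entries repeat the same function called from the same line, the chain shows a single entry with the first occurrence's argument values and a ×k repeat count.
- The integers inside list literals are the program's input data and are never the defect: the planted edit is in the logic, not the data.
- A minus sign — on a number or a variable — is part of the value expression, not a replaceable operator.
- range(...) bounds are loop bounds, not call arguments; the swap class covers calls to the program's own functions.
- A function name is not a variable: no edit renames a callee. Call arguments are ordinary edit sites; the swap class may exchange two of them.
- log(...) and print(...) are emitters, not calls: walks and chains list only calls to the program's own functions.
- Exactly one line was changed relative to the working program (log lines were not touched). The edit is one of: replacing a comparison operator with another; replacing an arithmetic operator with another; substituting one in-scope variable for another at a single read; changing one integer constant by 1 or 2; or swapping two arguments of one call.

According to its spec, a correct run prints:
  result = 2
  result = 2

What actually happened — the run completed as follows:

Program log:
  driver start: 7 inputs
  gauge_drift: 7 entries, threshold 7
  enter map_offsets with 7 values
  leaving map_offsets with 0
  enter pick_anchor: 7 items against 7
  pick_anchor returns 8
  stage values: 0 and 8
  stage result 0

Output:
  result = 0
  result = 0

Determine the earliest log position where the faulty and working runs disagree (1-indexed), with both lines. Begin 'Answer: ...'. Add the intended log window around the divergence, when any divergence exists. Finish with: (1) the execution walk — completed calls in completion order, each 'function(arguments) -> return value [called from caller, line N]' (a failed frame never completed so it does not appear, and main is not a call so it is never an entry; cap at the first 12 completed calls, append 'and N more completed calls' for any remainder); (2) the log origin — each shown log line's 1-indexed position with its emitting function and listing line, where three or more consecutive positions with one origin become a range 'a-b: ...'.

Answer: at position 4 the run shows 'leaving map_offsets with 0' where the working version logs 'leaving map_offsets with 2'.
Intended log window:
  2: gauge_drift: 7 entries, threshold 7
  3: enter map_offsets with 7 values
  4: leaving map_offsets with 2
  5: enter pick_anchor: 7 items against 7
Execution walk:
  map_offsets([3, 1, 8, 1, 2, 5, 7]) -> 0  [called from gauge_drift, line 26]
  pick_anchor([3, 1, 8, 1, 2, 5, 7], 7) -> 8  [called from gauge_drift, line 27]
  screen_input(0, 8) -> 0  [called from gauge_drift, line 29]
  gauge_drift([3, 1, 8, 1, 2, 5, 7], 7) -> 0  [called from main, line 35]
Log origins:
  1: emitted by main (line 34)
  2: emitted by gauge_drift (line 25)
  3: emitted by map_offsets (line 2)
  4: emitted by map_offsets (line 7)
  5: emitted by pick_anchor (line 11)
  6: emitted by pick_anchor (line 16)
  7: emitted by gauge_drift (line 28)
  8: emitted by main (line 36)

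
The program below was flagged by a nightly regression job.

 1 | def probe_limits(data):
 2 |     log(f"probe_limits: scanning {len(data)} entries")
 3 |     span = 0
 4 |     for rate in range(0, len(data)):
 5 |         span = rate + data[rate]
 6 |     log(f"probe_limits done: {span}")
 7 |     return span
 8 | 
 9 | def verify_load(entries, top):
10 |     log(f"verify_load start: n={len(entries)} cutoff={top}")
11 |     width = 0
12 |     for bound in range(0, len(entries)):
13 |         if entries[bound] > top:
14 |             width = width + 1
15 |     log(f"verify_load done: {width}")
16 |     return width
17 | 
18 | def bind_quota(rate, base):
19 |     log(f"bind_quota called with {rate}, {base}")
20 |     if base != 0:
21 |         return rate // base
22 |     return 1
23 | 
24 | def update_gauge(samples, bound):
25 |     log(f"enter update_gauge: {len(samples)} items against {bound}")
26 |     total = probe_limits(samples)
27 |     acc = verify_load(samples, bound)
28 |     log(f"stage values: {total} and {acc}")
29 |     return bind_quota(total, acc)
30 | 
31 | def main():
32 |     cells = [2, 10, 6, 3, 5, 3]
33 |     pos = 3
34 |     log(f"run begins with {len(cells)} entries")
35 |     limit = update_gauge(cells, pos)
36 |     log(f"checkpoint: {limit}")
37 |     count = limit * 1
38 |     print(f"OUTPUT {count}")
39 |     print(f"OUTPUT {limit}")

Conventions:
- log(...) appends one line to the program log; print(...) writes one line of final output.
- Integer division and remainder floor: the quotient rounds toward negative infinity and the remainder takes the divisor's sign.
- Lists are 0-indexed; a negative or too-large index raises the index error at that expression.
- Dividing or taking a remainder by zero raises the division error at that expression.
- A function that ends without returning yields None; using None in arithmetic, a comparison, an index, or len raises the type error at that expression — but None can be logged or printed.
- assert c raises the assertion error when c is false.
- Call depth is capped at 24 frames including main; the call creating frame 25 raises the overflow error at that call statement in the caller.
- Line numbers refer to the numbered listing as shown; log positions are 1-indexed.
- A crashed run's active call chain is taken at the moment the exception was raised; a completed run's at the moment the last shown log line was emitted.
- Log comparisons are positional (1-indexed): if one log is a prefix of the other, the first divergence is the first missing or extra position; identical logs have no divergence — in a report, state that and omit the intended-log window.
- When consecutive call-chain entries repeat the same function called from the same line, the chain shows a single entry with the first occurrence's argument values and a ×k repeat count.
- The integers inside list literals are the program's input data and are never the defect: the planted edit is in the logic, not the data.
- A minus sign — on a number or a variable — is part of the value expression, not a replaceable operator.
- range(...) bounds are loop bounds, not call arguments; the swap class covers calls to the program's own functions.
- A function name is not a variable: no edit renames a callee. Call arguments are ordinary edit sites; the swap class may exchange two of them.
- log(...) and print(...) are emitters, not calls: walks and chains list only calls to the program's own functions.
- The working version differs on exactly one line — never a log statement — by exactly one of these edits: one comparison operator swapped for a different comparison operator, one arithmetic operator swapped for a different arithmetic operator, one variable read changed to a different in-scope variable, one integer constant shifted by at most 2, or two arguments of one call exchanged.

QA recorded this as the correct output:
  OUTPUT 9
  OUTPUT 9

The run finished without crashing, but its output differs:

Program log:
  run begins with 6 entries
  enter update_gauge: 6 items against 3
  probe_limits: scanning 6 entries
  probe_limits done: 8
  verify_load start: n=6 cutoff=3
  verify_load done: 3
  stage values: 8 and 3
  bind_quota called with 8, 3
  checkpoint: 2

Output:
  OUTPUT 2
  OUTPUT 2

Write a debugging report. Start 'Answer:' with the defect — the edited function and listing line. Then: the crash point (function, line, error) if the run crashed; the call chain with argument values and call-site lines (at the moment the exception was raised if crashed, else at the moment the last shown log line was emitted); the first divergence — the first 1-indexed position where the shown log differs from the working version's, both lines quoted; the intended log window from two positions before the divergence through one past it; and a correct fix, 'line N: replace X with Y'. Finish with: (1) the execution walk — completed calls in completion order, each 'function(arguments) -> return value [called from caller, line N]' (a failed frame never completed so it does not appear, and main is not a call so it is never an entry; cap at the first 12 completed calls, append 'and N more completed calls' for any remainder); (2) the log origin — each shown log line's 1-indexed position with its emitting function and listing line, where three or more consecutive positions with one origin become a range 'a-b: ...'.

Answer: the defect is in probe_limits at line 5.
The tell: The earliest visible damage is log position 4 — 'probe_limits done: 8' rather than the intended 'probe_limits done: 29'.
Call chain: main.
First divergence: position 4 — the shown line 'probe_limits done: 8' should read 'probe_limits done: 29'.
Intended log window:
  2: enter update_gauge: 6 items against 3
  3: probe_limits: scanning 6 entries
  4: probe_limits done: 29
  5: verify_load start: n=6 cutoff=3
Execution walk:
  probe_limits([2, 10, 6, 3, 5, 3]) -> 8  [called from update_gauge, line 26]
  verify_load([2, 10, 6, 3, 5, 3], 3) -> 3  [called from update_gauge, line 27]
  bind_quota(8, 3) -> 2  [called from update_gauge, line 29]
  update_gauge([2, 10, 6, 3, 5, 3], 3) -> 2  [called from main, line 35]
Log origins:
  1: logged in main at line 34
  2: logged in update_gauge at line 25
  3: logged in probe_limits at line 2
  4: logged in probe_limits at line 6
  5: logged in verify_load at line 10
  6: logged in verify_load at line 15
  7: logged in update_gauge at line 28
  8: logged in bind_quota at line 19
  9: logged in main at line 36
A correct fix: line 5: replace `rate + data[rate]` with `span + data[rate]`.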